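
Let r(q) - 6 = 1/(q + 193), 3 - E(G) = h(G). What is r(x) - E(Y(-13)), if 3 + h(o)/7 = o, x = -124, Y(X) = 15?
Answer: 6004/69 ≈ 87.015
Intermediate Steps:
h(o) = -21 + 7*o
E(G) = 24 - 7*G (E(G) = 3 - (-21 + 7*G) = 3 + (21 - 7*G) = 24 - 7*G)
r(q) = 6 + 1/(193 + q) (r(q) = 6 + 1/(q + 193) = 6 + 1/(193 + q))
r(x) - E(Y(-13)) = (1159 + 6*(-124))/(193 - 124) - (24 - 7*15) = (1159 - 744)/69 - (24 - 105) = (1/69)*415 - 1*(-81) = 415/69 + 81 = 6004/69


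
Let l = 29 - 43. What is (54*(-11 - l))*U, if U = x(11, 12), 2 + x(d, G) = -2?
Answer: -648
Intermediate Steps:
x(d, G) = -4 (x(d, G) = -2 - 2 = -4)
U = -4
l = -14
(54*(-11 - l))*U = (54*(-11 - 1*(-14)))*(-4) = (54*(-11 + 14))*(-4) = (54*3)*(-4) = 162*(-4) = -648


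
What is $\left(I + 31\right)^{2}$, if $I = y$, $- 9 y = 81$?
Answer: $484$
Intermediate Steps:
$y = -9$ ($y = \left(- \frac{1}{9}\right) 81 = -9$)
$I = -9$
$\left(I + 31\right)^{2} = \left(-9 + 31\right)^{2} = 22^{2} = 484$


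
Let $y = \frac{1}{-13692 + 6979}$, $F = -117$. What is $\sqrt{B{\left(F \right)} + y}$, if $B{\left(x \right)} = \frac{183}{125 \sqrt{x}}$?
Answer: $\frac{\sqrt{-14470625 - 3646535165 i \sqrt{13}}}{311675} \approx 0.26 - 0.26028 i$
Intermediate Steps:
$B{\left(x \right)} = \frac{183}{125 \sqrt{x}}$ ($B{\left(x \right)} = 183 \frac{1}{125 \sqrt{x}} = \frac{183}{125 \sqrt{x}}$)
$y = - \frac{1}{6713}$ ($y = \frac{1}{-6713} = - \frac{1}{6713} \approx -0.00014896$)
$\sqrt{B{\left(F \right)} + y} = \sqrt{\frac{183}{125 \cdot 3 i \sqrt{13}} - \frac{1}{6713}} = \sqrt{\frac{183 \left(- \frac{i \sqrt{13}}{39}\right)}{125} - \frac{1}{6713}} = \sqrt{- \frac{61 i \sqrt{13}}{1625} - \frac{1}{6713}} = \sqrt{- \frac{1}{6713} - \frac{61 i \sqrt{13}}{1625}}$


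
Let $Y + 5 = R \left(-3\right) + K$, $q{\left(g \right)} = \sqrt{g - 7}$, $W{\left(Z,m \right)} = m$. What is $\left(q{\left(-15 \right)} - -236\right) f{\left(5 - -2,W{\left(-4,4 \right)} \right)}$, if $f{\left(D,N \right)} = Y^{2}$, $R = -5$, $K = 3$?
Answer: $39884 + 169 i \sqrt{22} \approx 39884.0 + 792.68 i$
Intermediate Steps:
$q{\left(g \right)} = \sqrt{-7 + g}$
$Y = 13$ ($Y = -5 + \left(\left(-5\right) \left(-3\right) + 3\right) = -5 + \left(15 + 3\right) = -5 + 18 = 13$)
$f{\left(D,N \right)} = 169$ ($f{\left(D,N \right)} = 13^{2} = 169$)
$\left(q{\left(-15 \right)} - -236\right) f{\left(5 - -2,W{\left(-4,4 \right)} \right)} = \left(\sqrt{-7 - 15} - -236\right) 169 = \left(\sqrt{-22} + 236\right) 169 = \left(i \sqrt{22} + 236\right) 169 = \left(236 + i \sqrt{22}\right) 169 = 39884 + 169 i \sqrt{22}$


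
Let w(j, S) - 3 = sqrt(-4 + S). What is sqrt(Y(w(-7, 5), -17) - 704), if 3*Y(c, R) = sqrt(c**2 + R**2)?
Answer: sqrt(-6336 + 3*sqrt(305))/3 ≈ 26.423*I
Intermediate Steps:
w(j, S) = 3 + sqrt(-4 + S)
Y(c, R) = sqrt(R**2 + c**2)/3 (Y(c, R) = sqrt(c**2 + R**2)/3 = sqrt(R**2 + c**2)/3)
sqrt(Y(w(-7, 5), -17) - 704) = sqrt(sqrt((-17)**2 + (3 + sqrt(-4 + 5))**2)/3 - 704) = sqrt(sqrt(289 + (3 + sqrt(1))**2)/3 - 704) = sqrt(sqrt(289 + (3 + 1)**2)/3 - 704) = sqrt(sqrt(289 + 4**2)/3 - 704) = sqrt(sqrt(289 + 16)/3 - 704) = sqrt(sqrt(305)/3 - 704) = sqrt(-704 + sqrt(305)/3)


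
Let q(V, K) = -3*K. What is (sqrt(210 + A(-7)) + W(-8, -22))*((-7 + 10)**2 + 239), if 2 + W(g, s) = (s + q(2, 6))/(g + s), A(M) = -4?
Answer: -496/3 + 248*sqrt(206) ≈ 3394.1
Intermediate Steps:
W(g, s) = -2 + (-18 + s)/(g + s) (W(g, s) = -2 + (s - 3*6)/(g + s) = -2 + (s - 18)/(g + s) = -2 + (-18 + s)/(g + s))
(sqrt(210 + A(-7)) + W(-8, -22))*((-7 + 10)**2 + 239) = (sqrt(210 - 4) + (-18 - 1*(-22) - 2*(-8))/(-8 - 22))*((-7 + 10)**2 + 239) = (sqrt(206) + (-18 + 22 + 16)/(-30))*(3**2 + 239) = (sqrt(206) - 1/30*20)*(9 + 239) = (sqrt(206) - 2/3)*248 = (-2/3 + sqrt(206))*248 = -496/3 + 248*sqrt(206)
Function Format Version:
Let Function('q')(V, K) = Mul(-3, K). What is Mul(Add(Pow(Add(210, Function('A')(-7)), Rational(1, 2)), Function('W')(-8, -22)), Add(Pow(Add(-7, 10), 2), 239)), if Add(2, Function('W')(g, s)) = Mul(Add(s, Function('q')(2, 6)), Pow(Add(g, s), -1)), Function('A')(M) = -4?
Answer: Add(Rational(-496, 3), Mul(248, Pow(206, Rational(1, 2)))) ≈ 3394.1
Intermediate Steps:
Function('W')(g, s) = Add(-2, Mul(Pow(Add(g, s), -1), Add(-18, s))) (Function('W')(g, s) = Add(-2, Mul(Add(s, Mul(-3, 6)), Pow(Add(g, s), -1))) = Add(-2, Mul(Add(s, -18), Pow(Add(g, s), -1))) = Add(-2, Mul(Add(-18, s), Pow(Add(g, s), -1))) = Add(-2, Mul(Pow(Add(g, s), -1), Add(-18, s))))
Mul(Add(Pow(Add(210, Function('A')(-7)), Rational(1, 2)), Function('W')(-8, -22)), Add(Pow(Add(-7, 10), 2), 239)) = Mul(Add(Pow(Add(210, -4), Rational(1, 2)), Mul(Pow(Add(-8, -22), -1), Add(-18, Mul(-1, -22), Mul(-2, -8)))), Add(Pow(Add(-7, 10), 2), 239)) = Mul(Add(Pow(206, Rational(1, 2)), Mul(Pow(-30, -1), Add(-18, 22, 16))), Add(Pow(3, 2), 239)) = Mul(Add(Pow(206, Rational(1, 2)), Mul(Rational(-1, 30), 20)), Add(9, 239)) = Mul(Add(Pow(206, Rational(1, 2)), Rational(-2, 3)), 248) = Mul(Add(Rational(-2, 3), Pow(206, Rational(1, 2))), 248) = Add(Rational(-496, 3), Mul(248, Pow(206, Rational(1, 2))))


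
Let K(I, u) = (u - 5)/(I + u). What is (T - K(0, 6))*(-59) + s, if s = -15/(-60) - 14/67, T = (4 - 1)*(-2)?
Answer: 292555/804 ≈ 363.87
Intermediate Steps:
T = -6 (T = 3*(-2) = -6)
s = 11/268 (s = -15*(-1/60) - 14*1/67 = ¼ - 14/67 = 11/268 ≈ 0.041045)
K(I, u) = (-5 + u)/(I + u)
(T - K(0, 6))*(-59) + s = (-6 - (-5 + 6)/(0 + 6))*(-59) + 11/268 = (-6 - 1/6)*(-59) + 11/268 = (-6 - 1*⅙)*(-59) + 11/268 = (-6 - ⅙)*(-59) + 11/268 = -37/6*(-59) + 11/268 = 2183/6 + 11/268 = 292555/804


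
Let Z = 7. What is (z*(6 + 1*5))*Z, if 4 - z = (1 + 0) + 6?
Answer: -231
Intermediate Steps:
z = -3 (z = 4 - ((1 + 0) + 6) = 4 - (1 + 6) = 4 - 1*7 = 4 - 7 = -3)
(z*(6 + 1*5))*Z = -3*(6 + 1*5)*7 = -3*(6 + 5)*7 = -3*11*7 = -33*7 = -231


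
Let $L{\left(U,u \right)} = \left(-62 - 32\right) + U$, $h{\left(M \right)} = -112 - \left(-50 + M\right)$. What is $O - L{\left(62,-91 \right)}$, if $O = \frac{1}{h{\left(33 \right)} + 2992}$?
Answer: $\frac{92705}{2897} \approx 32.0$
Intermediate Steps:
$h{\left(M \right)} = -62 - M$
$L{\left(U,u \right)} = -94 + U$
$O = \frac{1}{2897}$ ($O = \frac{1}{\left(-62 - 33\right) + 2992} = \frac{1}{-95 + 2992} = \frac{1}{2897} \approx 0.00034518$)
$O - L{\left(62,-91 \right)} = \frac{1}{2897} - \left(-94 + 62\right) = \frac{1}{2897} - -32 = \frac{1}{2897} + 32 = \frac{92705}{2897}$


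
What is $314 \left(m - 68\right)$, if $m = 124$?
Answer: $17584$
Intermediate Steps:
$314 \left(m - 68\right) = 314 \left(124 - 68\right) = 314 \cdot 56 = 17584$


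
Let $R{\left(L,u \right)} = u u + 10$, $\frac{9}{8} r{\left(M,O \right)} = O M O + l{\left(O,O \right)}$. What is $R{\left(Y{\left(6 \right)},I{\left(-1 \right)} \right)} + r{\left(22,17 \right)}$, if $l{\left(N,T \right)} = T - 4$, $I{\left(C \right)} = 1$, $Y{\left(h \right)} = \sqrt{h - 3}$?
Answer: $\frac{51067}{9} \approx 5674.1$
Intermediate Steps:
$Y{\left(h \right)} = \sqrt{-3 + h}$
$l{\left(N,T \right)} = -4 + T$
$r{\left(M,O \right)} = - \frac{32}{9} + \frac{8 O}{9} + \frac{8 M O^{2}}{9}$ ($r{\left(M,O \right)} = \frac{8 \left(O M O + \left(-4 + O\right)\right)}{9} = \frac{8 \left(M O O + \left(-4 + O\right)\right)}{9} = \frac{8 \left(M O^{2} + \left(-4 + O\right)\right)}{9} = \frac{8 \left(-4 + O + M O^{2}\right)}{9} = - \frac{32}{9} + \frac{8 O}{9} + \frac{8 M O^{2}}{9}$)
$R{\left(L,u \right)} = 10 + u^{2}$ ($R{\left(L,u \right)} = u^{2} + 10 = 10 + u^{2}$)
$R{\left(Y{\left(6 \right)},I{\left(-1 \right)} \right)} + r{\left(22,17 \right)} = \left(10 + 1^{2}\right) + \left(- \frac{32}{9} + \frac{8}{9} \cdot 17 + \frac{8}{9} \cdot 22 \cdot 17^{2}\right) = \left(10 + 1\right) + \left(- \frac{32}{9} + \frac{136}{9} + \frac{8}{9} \cdot 22 \cdot 289\right) = 11 + \left(- \frac{32}{9} + \frac{136}{9} + \frac{50864}{9}\right) = 11 + \frac{50968}{9} = \frac{51067}{9}$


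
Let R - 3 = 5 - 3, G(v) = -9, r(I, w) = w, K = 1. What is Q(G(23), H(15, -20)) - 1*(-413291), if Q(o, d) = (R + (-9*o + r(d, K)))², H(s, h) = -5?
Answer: 420860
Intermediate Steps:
R = 5 (R = 3 + (5 - 3) = 3 + 2 = 5)
Q(o, d) = (6 - 9*o)² (Q(o, d) = (5 + (-9*o + 1))² = (5 + (1 - 9*o))² = (6 - 9*o)²)
Q(G(23), H(15, -20)) - 1*(-413291) = 9*(2 - 3*(-9))² - 1*(-413291) = 9*(2 + 27)² + 413291 = 9*29² + 413291 = 9*841 + 413291 = 7569 + 413291 = 420860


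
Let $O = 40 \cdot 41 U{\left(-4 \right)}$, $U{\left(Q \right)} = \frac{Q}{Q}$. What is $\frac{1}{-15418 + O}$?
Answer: $- \frac{1}{13778} \approx -7.2579 \cdot 10^{-5}$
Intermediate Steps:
$U{\left(Q \right)} = 1$
$O = 1640$ ($O = 40 \cdot 41 \cdot 1 = 1640 \cdot 1 = 1640$)
$\frac{1}{-15418 + O} = \frac{1}{-15418 + 1640} = \frac{1}{-13778} = - \frac{1}{13778}$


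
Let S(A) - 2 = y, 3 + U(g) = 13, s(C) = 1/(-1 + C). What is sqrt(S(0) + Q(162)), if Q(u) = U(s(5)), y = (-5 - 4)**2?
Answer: sqrt(93) ≈ 9.6436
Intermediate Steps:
y = 81 (y = (-9)**2 = 81)
U(g) = 10 (U(g) = -3 + 13 = 10)
S(A) = 83 (S(A) = 2 + 81 = 83)
Q(u) = 10
sqrt(S(0) + Q(162)) = sqrt(83 + 10) = sqrt(93)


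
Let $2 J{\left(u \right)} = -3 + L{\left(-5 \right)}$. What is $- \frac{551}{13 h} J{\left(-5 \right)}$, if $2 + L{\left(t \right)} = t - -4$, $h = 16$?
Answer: $\frac{1653}{208} \approx 7.9471$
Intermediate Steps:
$L{\left(t \right)} = 2 + t$ ($L{\left(t \right)} = -2 + \left(t - -4\right) = -2 + \left(t + 4\right) = -2 + \left(4 + t\right) = 2 + t$)
$J{\left(u \right)} = -3$ ($J{\left(u \right)} = \frac{-3 + \left(2 - 5\right)}{2} = \frac{-3 - 3}{2} = \frac{1}{2} \left(-6\right) = -3$)
$- \frac{551}{13 h} J{\left(-5 \right)} = - \frac{551}{13 \cdot 16} \left(-3\right) = - \frac{551}{208} \left(-3\right) = \left(-551\right) \frac{1}{208} \left(-3\right) = \left(- \frac{551}{208}\right) \left(-3\right) = \frac{1653}{208}$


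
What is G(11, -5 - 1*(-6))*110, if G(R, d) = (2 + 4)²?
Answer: 3960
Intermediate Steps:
G(R, d) = 36 (G(R, d) = 6² = 36)
G(11, -5 - 1*(-6))*110 = 36*110 = 3960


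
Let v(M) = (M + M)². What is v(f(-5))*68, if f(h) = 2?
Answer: 1088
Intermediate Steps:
v(M) = 4*M² (v(M) = (2*M)² = 4*M²)
v(f(-5))*68 = (4*2²)*68 = (4*4)*68 = 16*68 = 1088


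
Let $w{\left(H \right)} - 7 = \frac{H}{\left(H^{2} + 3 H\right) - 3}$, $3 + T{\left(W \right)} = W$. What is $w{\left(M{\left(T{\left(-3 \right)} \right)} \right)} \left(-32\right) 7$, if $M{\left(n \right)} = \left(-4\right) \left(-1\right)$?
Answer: $- \frac{40096}{25} \approx -1603.8$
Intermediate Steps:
$T{\left(W \right)} = -3 + W$
$M{\left(n \right)} = 4$
$w{\left(H \right)} = 7 + \frac{H}{-3 + H^{2} + 3 H}$ ($w{\left(H \right)} = 7 + \frac{H}{\left(H^{2} + 3 H\right) - 3} = 7 + \frac{H}{-3 + H^{2} + 3 H}$)
$w{\left(M{\left(T{\left(-3 \right)} \right)} \right)} \left(-32\right) 7 = \frac{-21 + 7 \cdot 4^{2} + 22 \cdot 4}{-3 + 4^{2} + 3 \cdot 4} \left(-32\right) 7 = \frac{-21 + 7 \cdot 16 + 88}{-3 + 16 + 12} \left(-32\right) 7 = \frac{-21 + 112 + 88}{25} \left(-32\right) 7 = \frac{1}{25} \cdot 179 \left(-32\right) 7 = \frac{179}{25} \left(-32\right) 7 = \left(- \frac{5728}{25}\right) 7 = - \frac{40096}{25}$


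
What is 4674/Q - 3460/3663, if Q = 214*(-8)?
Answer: -11522191/3135528 ≈ -3.6747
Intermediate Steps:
Q = -1712
4674/Q - 3460/3663 = 4674/(-1712) - 3460/3663 = 4674*(-1/1712) - 3460*1/3663 = -2337/856 - 3460/3663 = -11522191/3135528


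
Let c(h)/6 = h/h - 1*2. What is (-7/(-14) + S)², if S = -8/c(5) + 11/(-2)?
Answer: 121/9 ≈ 13.444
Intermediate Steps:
c(h) = -6 (c(h) = 6*(h/h - 1*2) = 6*(1 - 2) = 6*(-1) = -6)
S = -25/6 (S = -8/(-6) + 11/(-2) = -8*(-⅙) + 11*(-½) = 4/3 - 11/2 = -25/6 ≈ -4.1667)
(-7/(-14) + S)² = (-7/(-14) - 25/6)² = (-7*(-1/14) - 25/6)² = (½ - 25/6)² = (-11/3)² = 121/9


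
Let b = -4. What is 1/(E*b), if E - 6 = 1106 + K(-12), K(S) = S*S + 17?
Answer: -1/5092 ≈ -0.00019639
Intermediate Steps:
K(S) = 17 + S² (K(S) = S² + 17 = 17 + S²)
E = 1273 (E = 6 + (1106 + (17 + (-12)²)) = 6 + (1106 + (17 + 144)) = 6 + (1106 + 161) = 6 + 1267 = 1273)
1/(E*b) = 1/(1273*(-4)) = 1/(-5092) = -1/5092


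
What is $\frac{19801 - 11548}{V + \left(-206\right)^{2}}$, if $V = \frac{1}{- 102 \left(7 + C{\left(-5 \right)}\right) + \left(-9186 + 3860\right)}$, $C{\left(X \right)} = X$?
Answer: $\frac{15213030}{78223693} \approx 0.19448$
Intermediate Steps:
$V = - \frac{1}{5530}$ ($V = \frac{1}{- 102 \left(7 - 5\right) + \left(-9186 + 3860\right)} = \frac{1}{\left(-102\right) 2 - 5326} = \frac{1}{-204 - 5326} = \frac{1}{-5530} = - \frac{1}{5530} \approx -0.00018083$)
$\frac{19801 - 11548}{V + \left(-206\right)^{2}} = \frac{19801 - 11548}{- \frac{1}{5530} + \left(-206\right)^{2}} = \frac{8253}{- \frac{1}{5530} + 42436} = \frac{8253}{\frac{234671079}{5530}} = 8253 \cdot \frac{5530}{234671079} = \frac{15213030}{78223693}$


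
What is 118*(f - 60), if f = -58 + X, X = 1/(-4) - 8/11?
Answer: -308865/22 ≈ -14039.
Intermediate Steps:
X = -43/44 (X = -1/4 - 8/11 = -43/44 ≈ -0.97727)
f = -2595/44 (f = -58 - 43/44 = -2595/44 ≈ -58.977)
118*(f - 60) = 118*(-2595/44 - 60) = 118*(-5235/44) = -308865/22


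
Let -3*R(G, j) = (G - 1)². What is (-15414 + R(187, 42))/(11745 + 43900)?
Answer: -26946/55645 ≈ -0.48425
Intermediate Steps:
R(G, j) = -(-1 + G)²/3 (R(G, j) = -(G - 1)²/3 = -(-1 + G)²/3)
(-15414 + R(187, 42))/(11745 + 43900) = (-15414 - (-1 + 187)²/3)/(11745 + 43900) = (-15414 - ⅓*186²)/55645 = (-15414 - ⅓*34596)*(1/55645) = (-15414 - 11532)*(1/55645) = -26946*1/55645 = -26946/55645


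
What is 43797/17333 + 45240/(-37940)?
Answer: 43875663/32880701 ≈ 1.3344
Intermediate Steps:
43797/17333 + 45240/(-37940) = 43797*(1/17333) + 45240*(-1/37940) = 43797/17333 - 2262/1897 = 43875663/32880701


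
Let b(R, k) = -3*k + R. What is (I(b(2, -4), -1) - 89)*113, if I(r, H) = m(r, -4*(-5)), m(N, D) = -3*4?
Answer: -11413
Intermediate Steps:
m(N, D) = -12
b(R, k) = R - 3*k
I(r, H) = -12
(I(b(2, -4), -1) - 89)*113 = (-12 - 89)*113 = -101*113 = -11413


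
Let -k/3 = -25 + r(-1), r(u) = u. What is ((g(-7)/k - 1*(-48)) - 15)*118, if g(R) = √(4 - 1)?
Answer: 3894 + 59*√3/39 ≈ 3896.6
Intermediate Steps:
k = 78 (k = -3*(-25 - 1) = -3*(-26) = 78)
g(R) = √3
((g(-7)/k - 1*(-48)) - 15)*118 = ((√3/78 - 1*(-48)) - 15)*118 = ((√3*(1/78) + 48) - 15)*118 = ((√3/78 + 48) - 15)*118 = ((48 + √3/78) - 15)*118 = (33 + √3/78)*118 = 3894 + 59*√3/39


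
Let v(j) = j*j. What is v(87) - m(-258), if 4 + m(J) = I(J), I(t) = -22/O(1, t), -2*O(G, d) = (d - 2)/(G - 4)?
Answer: 492212/65 ≈ 7572.5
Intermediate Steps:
O(G, d) = -(-2 + d)/(2*(-4 + G)) (O(G, d) = -(d - 2)/(2*(G - 4)) = -(-2 + d)/(2*(-4 + G)))
v(j) = j²
I(t) = -22/(-⅓ + t/6) (I(t) = -22*2*(-4 + 1)/(2 - t) = -22*(-6/(2 - t)) = -22/(-⅓ + t/6))
m(J) = -4 - 132/(-2 + J)
v(87) - m(-258) = 87² - 4*(-31 - 1*(-258))/(-2 - 258) = 7569 - 4*(-31 + 258)/(-260) = 7569 - 4*(-1)*227/260 = 7569 - 1*(-227/65) = 7569 + 227/65 = 492212/65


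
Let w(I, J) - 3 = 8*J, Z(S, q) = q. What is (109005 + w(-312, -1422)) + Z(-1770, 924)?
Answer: 98556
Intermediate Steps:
w(I, J) = 3 + 8*J
(109005 + w(-312, -1422)) + Z(-1770, 924) = (109005 + (3 + 8*(-1422))) + 924 = (109005 + (3 - 11376)) + 924 = (109005 - 11373) + 924 = 97632 + 924 = 98556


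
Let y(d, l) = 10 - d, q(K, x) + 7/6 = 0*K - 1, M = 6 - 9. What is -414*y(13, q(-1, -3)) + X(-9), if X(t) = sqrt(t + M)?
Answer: 1242 + 2*I*sqrt(3) ≈ 1242.0 + 3.4641*I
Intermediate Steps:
M = -3
q(K, x) = -13/6 (q(K, x) = -7/6 + (0*K - 1) = -7/6 + (0 - 1) = -7/6 - 1 = -13/6)
X(t) = sqrt(-3 + t) (X(t) = sqrt(t - 3) = sqrt(-3 + t))
-414*y(13, q(-1, -3)) + X(-9) = -414*(10 - 1*13) + sqrt(-3 - 9) = -414*(10 - 13) + sqrt(-12) = -414*(-3) + 2*I*sqrt(3) = 1242 + 2*I*sqrt(3)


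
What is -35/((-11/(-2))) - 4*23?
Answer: -1082/11 ≈ -98.364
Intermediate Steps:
-35/((-11/(-2))) - 4*23 = -35/((-11*(-½))) - 92 = -35/11/2 - 92 = -35*2/11 - 92 = -70/11 - 92 = -1082/11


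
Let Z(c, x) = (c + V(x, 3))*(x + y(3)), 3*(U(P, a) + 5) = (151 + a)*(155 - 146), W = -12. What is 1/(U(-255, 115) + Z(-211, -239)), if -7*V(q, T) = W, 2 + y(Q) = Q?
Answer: 1/50603 ≈ 1.9762e-5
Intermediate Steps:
y(Q) = -2 + Q
V(q, T) = 12/7 (V(q, T) = -1/7*(-12) = 12/7)
U(P, a) = 448 + 3*a (U(P, a) = -5 + ((151 + a)*(155 - 146))/3 = -5 + ((151 + a)*9)/3 = -5 + (1359 + 9*a)/3 = -5 + (453 + 3*a) = 448 + 3*a)
Z(c, x) = (1 + x)*(12/7 + c) (Z(c, x) = (c + 12/7)*(x + (-2 + 3)) = (12/7 + c)*(x + 1) = (12/7 + c)*(1 + x) = (1 + x)*(12/7 + c))
1/(U(-255, 115) + Z(-211, -239)) = 1/((448 + 3*115) + (12/7 - 211 + (12/7)*(-239) - 211*(-239))) = 1/((448 + 345) + (12/7 - 211 - 2868/7 + 50429)) = 1/(793 + 49810) = 1/50603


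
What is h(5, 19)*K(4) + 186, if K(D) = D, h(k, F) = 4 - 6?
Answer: 178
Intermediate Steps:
h(k, F) = -2
h(5, 19)*K(4) + 186 = -2*4 + 186 = -8 + 186 = 178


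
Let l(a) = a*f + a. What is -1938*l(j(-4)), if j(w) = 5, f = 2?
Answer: -29070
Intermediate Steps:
l(a) = 3*a (l(a) = a*2 + a = 2*a + a = 3*a)
-1938*l(j(-4)) = -5814*5 = -1938*15 = -29070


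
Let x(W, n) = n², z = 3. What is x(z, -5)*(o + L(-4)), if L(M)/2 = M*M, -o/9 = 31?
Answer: -6175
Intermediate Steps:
o = -279 (o = -9*31 = -279)
L(M) = 2*M² (L(M) = 2*(M*M) = 2*M²)
x(z, -5)*(o + L(-4)) = (-5)²*(-279 + 2*(-4)²) = 25*(-279 + 2*16) = 25*(-279 + 32) = 25*(-247) = -6175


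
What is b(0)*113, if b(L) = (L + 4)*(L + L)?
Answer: 0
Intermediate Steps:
b(L) = 2*L*(4 + L) (b(L) = (4 + L)*(2*L) = 2*L*(4 + L))
b(0)*113 = (2*0*(4 + 0))*113 = (2*0*4)*113 = 0*113 = 0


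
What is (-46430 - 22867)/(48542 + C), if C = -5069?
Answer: -23099/14491 ≈ -1.5940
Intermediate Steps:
(-46430 - 22867)/(48542 + C) = (-46430 - 22867)/(48542 - 5069) = -69297/43473 = -69297*1/43473 = -23099/14491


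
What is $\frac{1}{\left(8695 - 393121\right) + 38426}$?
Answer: $- \frac{1}{346000} \approx -2.8902 \cdot 10^{-6}$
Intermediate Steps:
$\frac{1}{\left(8695 - 393121\right) + 38426} = \frac{1}{-384426 + 38426} = \frac{1}{-346000} = - \frac{1}{346000}$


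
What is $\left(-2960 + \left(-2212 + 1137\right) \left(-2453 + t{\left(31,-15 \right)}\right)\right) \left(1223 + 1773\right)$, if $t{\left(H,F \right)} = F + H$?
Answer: $7839977740$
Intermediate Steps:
$\left(-2960 + \left(-2212 + 1137\right) \left(-2453 + t{\left(31,-15 \right)}\right)\right) \left(1223 + 1773\right) = \left(-2960 + \left(-2212 + 1137\right) \left(-2453 + \left(-15 + 31\right)\right)\right) \left(1223 + 1773\right) = \left(-2960 - 1075 \left(-2453 + 16\right)\right) 2996 = \left(-2960 - -2619775\right) 2996 = \left(-2960 + 2619775\right) 2996 = 2616815 \cdot 2996 = 7839977740$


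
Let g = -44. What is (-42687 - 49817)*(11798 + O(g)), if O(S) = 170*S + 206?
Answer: -418488096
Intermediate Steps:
O(S) = 206 + 170*S
(-42687 - 49817)*(11798 + O(g)) = (-42687 - 49817)*(11798 + (206 + 170*(-44))) = -92504*(11798 + (206 - 7480)) = -92504*(11798 - 7274) = -92504*4524 = -418488096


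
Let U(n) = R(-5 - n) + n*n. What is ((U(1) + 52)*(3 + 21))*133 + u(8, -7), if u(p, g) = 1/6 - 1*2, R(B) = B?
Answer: 900133/6 ≈ 1.5002e+5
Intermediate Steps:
U(n) = -5 + n² - n (U(n) = (-5 - n) + n*n = (-5 - n) + n² = -5 + n² - n)
u(p, g) = -11/6 (u(p, g) = ⅙ - 2 = -11/6)
((U(1) + 52)*(3 + 21))*133 + u(8, -7) = (((-5 + 1² - 1*1) + 52)*(3 + 21))*133 - 11/6 = (((-5 + 1 - 1) + 52)*24)*133 - 11/6 = ((-5 + 52)*24)*133 - 11/6 = (47*24)*133 - 11/6 = 1128*133 - 11/6 = 150024 - 11/6 = 900133/6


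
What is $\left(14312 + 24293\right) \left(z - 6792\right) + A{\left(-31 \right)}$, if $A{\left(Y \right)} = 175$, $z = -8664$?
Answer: $-596678705$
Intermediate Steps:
$\left(14312 + 24293\right) \left(z - 6792\right) + A{\left(-31 \right)} = \left(14312 + 24293\right) \left(-8664 - 6792\right) + 175 = 38605 \left(-15456\right) + 175 = -596678880 + 175 = -596678705$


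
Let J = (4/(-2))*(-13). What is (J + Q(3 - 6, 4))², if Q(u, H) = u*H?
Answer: 196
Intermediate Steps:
Q(u, H) = H*u
J = 26 (J = (4*(-½))*(-13) = -2*(-13) = 26)
(J + Q(3 - 6, 4))² = (26 + 4*(3 - 6))² = (26 + 4*(-3))² = (26 - 12)² = 14² = 196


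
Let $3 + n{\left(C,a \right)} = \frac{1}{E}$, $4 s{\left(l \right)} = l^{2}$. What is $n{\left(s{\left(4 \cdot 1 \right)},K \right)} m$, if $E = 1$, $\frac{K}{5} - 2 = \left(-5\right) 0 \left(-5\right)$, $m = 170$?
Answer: $-340$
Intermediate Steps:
$K = 10$ ($K = 10 + 5 \left(-5\right) 0 \left(-5\right) = 10 + 5 \cdot 0 \left(-5\right) = 10 + 5 \cdot 0 = 10 + 0 = 10$)
$s{\left(l \right)} = \frac{l^{2}}{4}$
$n{\left(C,a \right)} = -2$ ($n{\left(C,a \right)} = -3 + 1^{-1} = -3 + 1 = -2$)
$n{\left(s{\left(4 \cdot 1 \right)},K \right)} m = \left(-2\right) 170 = -340$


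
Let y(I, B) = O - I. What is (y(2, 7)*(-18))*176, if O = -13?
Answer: 47520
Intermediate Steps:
y(I, B) = -13 - I
(y(2, 7)*(-18))*176 = ((-13 - 1*2)*(-18))*176 = ((-13 - 2)*(-18))*176 = -15*(-18)*176 = 270*176 = 47520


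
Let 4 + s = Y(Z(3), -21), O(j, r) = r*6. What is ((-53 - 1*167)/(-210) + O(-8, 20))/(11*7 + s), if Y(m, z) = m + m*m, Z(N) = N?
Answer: 2542/1785 ≈ 1.4241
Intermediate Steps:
O(j, r) = 6*r
Y(m, z) = m + m**2
s = 8 (s = -4 + 3*(1 + 3) = -4 + 3*4 = -4 + 12 = 8)
((-53 - 1*167)/(-210) + O(-8, 20))/(11*7 + s) = ((-53 - 1*167)/(-210) + 6*20)/(11*7 + 8) = ((-53 - 167)*(-1/210) + 120)/(77 + 8) = (-220*(-1/210) + 120)/85 = (22/21 + 120)*(1/85) = (2542/21)*(1/85) = 2542/1785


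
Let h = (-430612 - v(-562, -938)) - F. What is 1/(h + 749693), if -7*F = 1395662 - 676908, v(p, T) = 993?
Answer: 7/2945370 ≈ 2.3766e-6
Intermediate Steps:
F = -718754/7 (F = -(1395662 - 676908)/7 = -⅐*718754 = -718754/7 ≈ -1.0268e+5)
h = -2302481/7 (h = (-430612 - 1*993) - 1*(-718754/7) = (-430612 - 993) + 718754/7 = -431605 + 718754/7 = -2302481/7 ≈ -3.2893e+5)
1/(h + 749693) = 1/(-2302481/7 + 749693) = 1/(2945370/7) = 7/2945370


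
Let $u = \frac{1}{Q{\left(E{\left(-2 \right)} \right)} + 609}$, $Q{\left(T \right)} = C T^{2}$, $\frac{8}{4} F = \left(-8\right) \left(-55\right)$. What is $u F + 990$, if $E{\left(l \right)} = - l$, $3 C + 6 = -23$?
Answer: $\frac{1694550}{1711} \approx 990.39$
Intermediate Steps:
$C = - \frac{29}{3}$ ($C = -2 + \frac{1}{3} \left(-23\right) = -2 - \frac{23}{3} = - \frac{29}{3} \approx -9.6667$)
$F = 220$ ($F = \frac{\left(-8\right) \left(-55\right)}{2} = \frac{1}{2} \cdot 440 = 220$)
$Q{\left(T \right)} = - \frac{29 T^{2}}{3}$
$u = \frac{3}{1711}$ ($u = \frac{1}{- \frac{29 \left(\left(-1\right) \left(-2\right)\right)^{2}}{3} + 609} = \frac{1}{- \frac{29 \cdot 2^{2}}{3} + 609} = \frac{1}{\left(- \frac{29}{3}\right) 4 + 609} = \frac{1}{- \frac{116}{3} + 609} = \frac{1}{\frac{1711}{3}} = \frac{3}{1711} \approx 0.0017534$)
$u F + 990 = \frac{3}{1711} \cdot 220 + 990 = \frac{660}{1711} + 990 = \frac{1694550}{1711}$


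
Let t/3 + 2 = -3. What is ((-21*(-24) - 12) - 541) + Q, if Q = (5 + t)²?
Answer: 51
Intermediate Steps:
t = -15 (t = -6 + 3*(-3) = -6 - 9 = -15)
Q = 100 (Q = (5 - 15)² = (-10)² = 100)
((-21*(-24) - 12) - 541) + Q = ((-21*(-24) - 12) - 541) + 100 = ((504 - 12) - 541) + 100 = (492 - 541) + 100 = -49 + 100 = 51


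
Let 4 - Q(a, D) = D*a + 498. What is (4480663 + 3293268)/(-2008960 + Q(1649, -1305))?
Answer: 7773931/142491 ≈ 54.557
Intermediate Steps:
Q(a, D) = -494 - D*a (Q(a, D) = 4 - (D*a + 498) = 4 - (498 + D*a) = 4 + (-498 - D*a) = -494 - D*a)
(4480663 + 3293268)/(-2008960 + Q(1649, -1305)) = (4480663 + 3293268)/(-2008960 + (-494 - 1*(-1305)*1649)) = 7773931/(-2008960 + (-494 + 2151945)) = 7773931/(-2008960 + 2151451) = 7773931/142491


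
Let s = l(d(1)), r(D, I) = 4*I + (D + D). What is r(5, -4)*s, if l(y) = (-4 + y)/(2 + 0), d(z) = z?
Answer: 9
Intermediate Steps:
r(D, I) = 2*D + 4*I (r(D, I) = 4*I + 2*D = 2*D + 4*I)
l(y) = -2 + y/2 (l(y) = (-4 + y)/2 = (-4 + y)*(½) = -2 + y/2)
s = -3/2 (s = -2 + (½)*1 = -2 + ½ = -3/2 ≈ -1.5000)
r(5, -4)*s = (2*5 + 4*(-4))*(-3/2) = (10 - 16)*(-3/2) = -6*(-3/2) = 9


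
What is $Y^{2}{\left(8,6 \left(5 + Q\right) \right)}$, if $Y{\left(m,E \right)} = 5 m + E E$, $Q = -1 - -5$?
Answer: $8737936$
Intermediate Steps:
$Q = 4$ ($Q = -1 + 5 = 4$)
$Y{\left(m,E \right)} = E^{2} + 5 m$ ($Y{\left(m,E \right)} = 5 m + E^{2} = E^{2} + 5 m$)
$Y^{2}{\left(8,6 \left(5 + Q\right) \right)} = \left(\left(6 \left(5 + 4\right)\right)^{2} + 5 \cdot 8\right)^{2} = \left(\left(6 \cdot 9\right)^{2} + 40\right)^{2} = \left(54^{2} + 40\right)^{2} = \left(2916 + 40\right)^{2} = 2956^{2} = 8737936$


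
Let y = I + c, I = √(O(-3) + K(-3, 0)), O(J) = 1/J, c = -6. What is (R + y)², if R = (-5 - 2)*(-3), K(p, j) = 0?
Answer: (45 + I*√3)²/9 ≈ 224.67 + 17.32*I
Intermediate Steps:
I = I*√3/3 (I = √(1/(-3) + 0) = √(-⅓ + 0) = √(-⅓) = I*√3/3 ≈ 0.57735*I)
y = -6 + I*√3/3 (y = I*√3/3 - 6 = -6 + I*√3/3 ≈ -6.0 + 0.57735*I)
R = 21 (R = -7*(-3) = 21)
(R + y)² = (21 + (-6 + I*√3/3))² = (15 + I*√3/3)²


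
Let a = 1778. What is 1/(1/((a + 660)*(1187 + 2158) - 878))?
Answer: 8154232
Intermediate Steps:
1/(1/((a + 660)*(1187 + 2158) - 878)) = 1/(1/((1778 + 660)*(1187 + 2158) - 878)) = 1/(1/(2438*3345 - 878)) = 1/(1/(8155110 - 878)) = 1/(1/8154232) = 8154232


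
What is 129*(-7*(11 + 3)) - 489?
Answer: -13131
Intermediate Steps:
129*(-7*(11 + 3)) - 489 = 129*(-7*14) - 489 = 129*(-98) - 489 = -12642 - 489 = -13131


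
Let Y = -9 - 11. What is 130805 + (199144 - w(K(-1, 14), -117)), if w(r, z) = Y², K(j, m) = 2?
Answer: 329549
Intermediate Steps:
Y = -20
w(r, z) = 400 (w(r, z) = (-20)² = 400)
130805 + (199144 - w(K(-1, 14), -117)) = 130805 + (199144 - 1*400) = 130805 + (199144 - 400) = 130805 + 198744 = 329549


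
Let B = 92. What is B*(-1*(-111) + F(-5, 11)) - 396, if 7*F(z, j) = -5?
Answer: 68252/7 ≈ 9750.3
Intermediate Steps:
F(z, j) = -5/7 (F(z, j) = (1/7)*(-5) = -5/7)
B*(-1*(-111) + F(-5, 11)) - 396 = 92*(-1*(-111) - 5/7) - 396 = 92*(111 - 5/7) - 396 = 92*(772/7) - 396 = 71024/7 - 396 = 68252/7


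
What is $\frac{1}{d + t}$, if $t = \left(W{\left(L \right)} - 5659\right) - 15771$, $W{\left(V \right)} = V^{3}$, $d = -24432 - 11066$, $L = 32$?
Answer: $- \frac{1}{24160} \approx -4.1391 \cdot 10^{-5}$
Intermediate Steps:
$d = -35498$
$t = 11338$ ($t = \left(32^{3} - 5659\right) - 15771 = \left(32768 - 5659\right) - 15771 = 27109 - 15771 = 11338$)
$\frac{1}{d + t} = \frac{1}{-35498 + 11338} = \frac{1}{-24160} = - \frac{1}{24160}$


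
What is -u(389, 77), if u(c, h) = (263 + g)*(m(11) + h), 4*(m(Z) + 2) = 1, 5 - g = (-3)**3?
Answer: -88795/4 ≈ -22199.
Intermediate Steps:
g = 32 (g = 5 - 1*(-3)**3 = 5 - 1*(-27) = 5 + 27 = 32)
m(Z) = -7/4 (m(Z) = -2 + (1/4)*1 = -2 + 1/4 = -7/4)
u(c, h) = -2065/4 + 295*h (u(c, h) = (263 + 32)*(-7/4 + h) = 295*(-7/4 + h) = -2065/4 + 295*h)
-u(389, 77) = -(-2065/4 + 295*77) = -(-2065/4 + 22715) = -1*88795/4 = -88795/4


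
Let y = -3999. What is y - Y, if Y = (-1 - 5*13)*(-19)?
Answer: -5253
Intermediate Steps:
Y = 1254 (Y = (-1 - 65)*(-19) = -66*(-19) = 1254)
y - Y = -3999 - 1*1254 = -3999 - 1254 = -5253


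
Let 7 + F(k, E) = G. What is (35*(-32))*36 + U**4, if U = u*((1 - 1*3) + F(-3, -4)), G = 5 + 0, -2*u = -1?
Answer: -40304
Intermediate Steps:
u = 1/2 (u = -1/2*(-1) = 1/2 ≈ 0.50000)
G = 5
F(k, E) = -2 (F(k, E) = -7 + 5 = -2)
U = -2 (U = ((1 - 1*3) - 2)/2 = ((1 - 3) - 2)/2 = (-2 - 2)/2 = (1/2)*(-4) = -2)
(35*(-32))*36 + U**4 = (35*(-32))*36 + (-2)**4 = -1120*36 + 16 = -40320 + 16 = -40304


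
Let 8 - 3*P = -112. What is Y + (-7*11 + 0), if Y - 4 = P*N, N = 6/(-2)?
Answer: -193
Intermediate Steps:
P = 40 (P = 8/3 - 1/3*(-112) = 8/3 + 112/3 = 40)
N = -3 (N = 6*(-1/2) = -3)
Y = -116 (Y = 4 + 40*(-3) = 4 - 120 = -116)
Y + (-7*11 + 0) = -116 + (-7*11 + 0) = -116 + (-77 + 0) = -116 - 77 = -193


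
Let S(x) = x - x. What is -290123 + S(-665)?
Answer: -290123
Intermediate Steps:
S(x) = 0
-290123 + S(-665) = -290123 + 0 = -290123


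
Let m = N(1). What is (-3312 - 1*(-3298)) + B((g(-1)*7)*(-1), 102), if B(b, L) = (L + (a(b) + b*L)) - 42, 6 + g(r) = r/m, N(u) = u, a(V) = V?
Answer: 5093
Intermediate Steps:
m = 1
g(r) = -6 + r (g(r) = -6 + r/1 = -6 + r*1 = -6 + r)
B(b, L) = -42 + L + b + L*b (B(b, L) = (L + (b + b*L)) - 42 = (L + (b + L*b)) - 42 = (L + b + L*b) - 42 = -42 + L + b + L*b)
(-3312 - 1*(-3298)) + B((g(-1)*7)*(-1), 102) = (-3312 - 1*(-3298)) + (-42 + 102 + ((-6 - 1)*7)*(-1) + 102*(((-6 - 1)*7)*(-1))) = (-3312 + 3298) + (-42 + 102 - 7*7*(-1) + 102*(-7*7*(-1))) = -14 + (-42 + 102 - 49*(-1) + 102*(-49*(-1))) = -14 + (-42 + 102 + 49 + 102*49) = -14 + (-42 + 102 + 49 + 4998) = -14 + 5107 = 5093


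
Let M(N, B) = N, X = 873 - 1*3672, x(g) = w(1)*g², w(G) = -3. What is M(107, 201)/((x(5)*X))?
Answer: 107/209925 ≈ 0.00050971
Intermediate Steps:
x(g) = -3*g²
X = -2799 (X = 873 - 3672 = -2799)
M(107, 201)/((x(5)*X)) = 107/((-3*5²*(-2799))) = 107/((-3*25*(-2799))) = 107/((-75*(-2799))) = 107/209925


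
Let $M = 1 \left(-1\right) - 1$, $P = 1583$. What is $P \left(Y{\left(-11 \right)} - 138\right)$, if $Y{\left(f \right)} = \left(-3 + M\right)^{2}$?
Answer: $-178879$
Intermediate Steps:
$M = -2$ ($M = -1 - 1 = -2$)
$Y{\left(f \right)} = 25$ ($Y{\left(f \right)} = \left(-3 - 2\right)^{2} = \left(-5\right)^{2} = 25$)
$P \left(Y{\left(-11 \right)} - 138\right) = 1583 \left(25 - 138\right) = 1583 \left(-113\right) = -178879$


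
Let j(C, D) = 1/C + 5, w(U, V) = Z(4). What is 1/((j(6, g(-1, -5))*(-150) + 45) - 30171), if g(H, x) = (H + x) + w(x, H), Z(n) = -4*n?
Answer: -1/30901 ≈ -3.2361e-5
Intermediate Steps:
w(U, V) = -16 (w(U, V) = -4*4 = -16)
g(H, x) = -16 + H + x (g(H, x) = (H + x) - 16 = -16 + H + x)
j(C, D) = 5 + 1/C
1/((j(6, g(-1, -5))*(-150) + 45) - 30171) = 1/(((5 + 1/6)*(-150) + 45) - 30171) = 1/(((5 + ⅙)*(-150) + 45) - 30171) = 1/(((31/6)*(-150) + 45) - 30171) = 1/((-775 + 45) - 30171) = 1/(-730 - 30171) = 1/(-30901) = -1/30901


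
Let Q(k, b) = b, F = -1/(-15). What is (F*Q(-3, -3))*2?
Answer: -2/5 ≈ -0.40000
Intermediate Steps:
F = 1/15 (F = -1*(-1/15) = 1/15 ≈ 0.066667)
(F*Q(-3, -3))*2 = ((1/15)*(-3))*2 = -1/5*2 = -2/5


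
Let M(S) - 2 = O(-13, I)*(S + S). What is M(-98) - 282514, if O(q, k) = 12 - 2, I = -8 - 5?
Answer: -284472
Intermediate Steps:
I = -13
O(q, k) = 10
M(S) = 2 + 20*S (M(S) = 2 + 10*(S + S) = 2 + 10*(2*S) = 2 + 20*S)
M(-98) - 282514 = (2 + 20*(-98)) - 282514 = (2 - 1960) - 282514 = -1958 - 282514 = -284472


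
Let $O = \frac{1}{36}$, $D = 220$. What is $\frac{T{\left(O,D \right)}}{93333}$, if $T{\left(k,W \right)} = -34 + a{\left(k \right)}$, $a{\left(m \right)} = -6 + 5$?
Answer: $- \frac{35}{93333} \approx -0.000375$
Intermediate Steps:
$a{\left(m \right)} = -1$
$O = \frac{1}{36} \approx 0.027778$
$T{\left(k,W \right)} = -35$ ($T{\left(k,W \right)} = -34 - 1 = -35$)
$\frac{T{\left(O,D \right)}}{93333} = - \frac{35}{93333}$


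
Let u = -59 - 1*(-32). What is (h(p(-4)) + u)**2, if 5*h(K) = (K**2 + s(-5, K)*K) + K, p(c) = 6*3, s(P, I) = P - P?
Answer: 42849/25 ≈ 1714.0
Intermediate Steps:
u = -27 (u = -59 + 32 = -27)
s(P, I) = 0
p(c) = 18
h(K) = K/5 + K**2/5 (h(K) = ((K**2 + 0*K) + K)/5 = ((K**2 + 0) + K)/5 = (K**2 + K)/5 = (K + K**2)/5 = K/5 + K**2/5)
(h(p(-4)) + u)**2 = ((1/5)*18*(1 + 18) - 27)**2 = ((1/5)*18*19 - 27)**2 = (342/5 - 27)**2 = (207/5)**2 = 42849/25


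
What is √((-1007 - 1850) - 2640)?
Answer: I*√5497 ≈ 74.142*I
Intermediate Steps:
√((-1007 - 1850) - 2640) = √(-2857 - 2640) = √(-5497) = I*√5497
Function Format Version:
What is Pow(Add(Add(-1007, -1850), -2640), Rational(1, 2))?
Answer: Mul(I, Pow(5497, Rational(1, 2))) ≈ Mul(74.142, I)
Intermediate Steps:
Pow(Add(Add(-1007, -1850), -2640), Rational(1, 2)) = Pow(Add(-2857, -2640), Rational(1, 2)) = Pow(-5497, Rational(1, 2)) = Mul(I, Pow(5497, Rational(1, 2)))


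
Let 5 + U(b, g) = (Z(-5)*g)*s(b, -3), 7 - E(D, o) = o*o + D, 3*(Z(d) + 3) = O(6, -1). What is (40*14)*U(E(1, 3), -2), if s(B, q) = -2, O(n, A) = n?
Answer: -5040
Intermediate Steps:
Z(d) = -1 (Z(d) = -3 + (1/3)*6 = -3 + 2 = -1)
E(D, o) = 7 - D - o**2 (E(D, o) = 7 - (o*o + D) = 7 - (o**2 + D) = 7 - (D + o**2) = 7 + (-D - o**2) = 7 - D - o**2)
U(b, g) = -5 + 2*g (U(b, g) = -5 - g*(-2) = -5 + 2*g)
(40*14)*U(E(1, 3), -2) = (40*14)*(-5 + 2*(-2)) = 560*(-5 - 4) = 560*(-9) = -5040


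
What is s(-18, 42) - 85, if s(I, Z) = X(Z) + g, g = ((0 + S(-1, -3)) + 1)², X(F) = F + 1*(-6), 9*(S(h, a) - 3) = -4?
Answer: -2945/81 ≈ -36.358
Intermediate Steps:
S(h, a) = 23/9 (S(h, a) = 3 + (⅑)*(-4) = 3 - 4/9 = 23/9)
X(F) = -6 + F (X(F) = F - 6 = -6 + F)
g = 1024/81 (g = ((0 + 23/9) + 1)² = (23/9 + 1)² = (32/9)² = 1024/81 ≈ 12.642)
s(I, Z) = 538/81 + Z (s(I, Z) = (-6 + Z) + 1024/81 = 538/81 + Z)
s(-18, 42) - 85 = (538/81 + 42) - 85 = 3940/81 - 85 = -2945/81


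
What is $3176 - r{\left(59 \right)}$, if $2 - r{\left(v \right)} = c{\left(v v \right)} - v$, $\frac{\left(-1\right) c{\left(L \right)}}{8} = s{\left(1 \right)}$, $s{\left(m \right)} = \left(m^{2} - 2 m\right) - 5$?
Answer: $3163$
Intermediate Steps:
$s{\left(m \right)} = -5 + m^{2} - 2 m$
$c{\left(L \right)} = 48$ ($c{\left(L \right)} = - 8 \left(-5 + 1^{2} - 2\right) = - 8 \left(-5 + 1 - 2\right) = \left(-8\right) \left(-6\right) = 48$)
$r{\left(v \right)} = -46 + v$ ($r{\left(v \right)} = 2 - \left(48 - v\right) = 2 + \left(-48 + v\right) = -46 + v$)
$3176 - r{\left(59 \right)} = 3176 - \left(-46 + 59\right) = 3176 - 13 = 3163$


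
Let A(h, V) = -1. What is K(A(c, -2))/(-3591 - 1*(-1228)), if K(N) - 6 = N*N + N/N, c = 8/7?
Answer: -8/2363 ≈ -0.0033855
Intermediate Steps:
c = 8/7 (c = 8*(⅐) = 8/7 ≈ 1.1429)
K(N) = 7 + N² (K(N) = 6 + (N*N + N/N) = 6 + (N² + 1) = 6 + (1 + N²) = 7 + N²)
K(A(c, -2))/(-3591 - 1*(-1228)) = (7 + (-1)²)/(-3591 - 1*(-1228)) = (7 + 1)/(-3591 + 1228) = 8/(-2363) = 8*(-1/2363) = -8/2363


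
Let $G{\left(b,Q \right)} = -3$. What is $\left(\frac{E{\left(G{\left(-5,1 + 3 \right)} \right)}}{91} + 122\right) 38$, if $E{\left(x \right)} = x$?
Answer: $\frac{421762}{91} \approx 4634.8$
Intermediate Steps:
$\left(\frac{E{\left(G{\left(-5,1 + 3 \right)} \right)}}{91} + 122\right) 38 = \left(- \frac{3}{91} + 122\right) 38 = \frac{11099}{91} \cdot 38 = \frac{421762}{91}$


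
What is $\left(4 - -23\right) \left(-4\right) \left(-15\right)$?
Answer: $1620$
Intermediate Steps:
$\left(4 - -23\right) \left(-4\right) \left(-15\right) = \left(4 + 23\right) \left(-4\right) \left(-15\right) = 27 \left(-4\right) \left(-15\right) = \left(-108\right) \left(-15\right) = 1620$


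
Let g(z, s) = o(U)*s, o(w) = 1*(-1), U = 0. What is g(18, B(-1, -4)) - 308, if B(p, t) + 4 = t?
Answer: -300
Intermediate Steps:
B(p, t) = -4 + t
o(w) = -1
g(z, s) = -s
g(18, B(-1, -4)) - 308 = -(-4 - 4) - 308 = -1*(-8) - 308 = 8 - 308 = -300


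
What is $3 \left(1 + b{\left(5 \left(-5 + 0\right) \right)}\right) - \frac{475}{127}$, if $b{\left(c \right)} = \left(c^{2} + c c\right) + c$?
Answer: $\frac{466631}{127} \approx 3674.3$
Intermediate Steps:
$b{\left(c \right)} = c + 2 c^{2}$ ($b{\left(c \right)} = \left(c^{2} + c^{2}\right) + c = 2 c^{2} + c = c + 2 c^{2}$)
$3 \left(1 + b{\left(5 \left(-5 + 0\right) \right)}\right) - \frac{475}{127} = 3 \left(1 + 5 \left(-5 + 0\right) \left(1 + 2 \cdot 5 \left(-5 + 0\right)\right)\right) - \frac{475}{127} = 3 \left(1 + 5 \left(-5\right) \left(1 + 2 \cdot 5 \left(-5\right)\right)\right) - 475 \cdot \frac{1}{127} = 3 \left(1 - 25 \left(1 + 2 \left(-25\right)\right)\right) - \frac{475}{127} = 3 \left(1 - 25 \left(1 - 50\right)\right) - \frac{475}{127} = 3 \left(1 - -1225\right) - \frac{475}{127} = 3 \left(1 + 1225\right) - \frac{475}{127} = 3 \cdot 1226 - \frac{475}{127} = 3678 - \frac{475}{127} = \frac{466631}{127}$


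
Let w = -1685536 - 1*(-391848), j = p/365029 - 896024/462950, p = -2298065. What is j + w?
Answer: -15615853799347489/12070726825 ≈ -1.2937e+6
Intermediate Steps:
j = -99354566889/12070726825 (j = -2298065/365029 - 896024/462950 = -2298065*1/365029 - 896024*1/462950 = -328295/52147 - 448012/231475 = -99354566889/12070726825 ≈ -8.2310)
w = -1293688 (w = -1685536 + 391848 = -1293688)
j + w = -99354566889/12070726825 - 1293688 = -15615853799347489/12070726825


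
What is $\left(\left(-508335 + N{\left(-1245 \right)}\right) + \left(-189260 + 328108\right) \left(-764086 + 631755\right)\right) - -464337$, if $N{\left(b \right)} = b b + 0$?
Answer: $-18372388661$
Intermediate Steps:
$N{\left(b \right)} = b^{2}$ ($N{\left(b \right)} = b^{2} + 0 = b^{2}$)
$\left(\left(-508335 + N{\left(-1245 \right)}\right) + \left(-189260 + 328108\right) \left(-764086 + 631755\right)\right) - -464337 = \left(\left(-508335 + \left(-1245\right)^{2}\right) + \left(-189260 + 328108\right) \left(-764086 + 631755\right)\right) - -464337 = \left(\left(-508335 + 1550025\right) + 138848 \left(-132331\right)\right) + 464337 = \left(1041690 - 18373894688\right) + 464337 = -18372852998 + 464337 = -18372388661$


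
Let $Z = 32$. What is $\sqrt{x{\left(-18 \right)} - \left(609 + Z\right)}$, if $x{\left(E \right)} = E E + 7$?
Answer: $i \sqrt{310} \approx 17.607 i$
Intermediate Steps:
$x{\left(E \right)} = 7 + E^{2}$ ($x{\left(E \right)} = E^{2} + 7 = 7 + E^{2}$)
$\sqrt{x{\left(-18 \right)} - \left(609 + Z\right)} = \sqrt{\left(7 + \left(-18\right)^{2}\right) + \left(\left(39 - 32\right) - 648\right)} = \sqrt{\left(7 + 324\right) + \left(\left(39 - 32\right) - 648\right)} = \sqrt{331 + \left(7 - 648\right)} = \sqrt{331 - 641} = \sqrt{-310} = i \sqrt{310}$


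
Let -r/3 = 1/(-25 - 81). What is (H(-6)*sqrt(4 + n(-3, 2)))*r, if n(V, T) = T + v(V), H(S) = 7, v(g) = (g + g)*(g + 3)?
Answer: 21*sqrt(6)/106 ≈ 0.48528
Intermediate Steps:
v(g) = 2*g*(3 + g) (v(g) = (2*g)*(3 + g) = 2*g*(3 + g))
r = 3/106 (r = -3/(-25 - 81) = -3/(-106) = -3*(-1/106) = 3/106 ≈ 0.028302)
n(V, T) = T + 2*V*(3 + V)
(H(-6)*sqrt(4 + n(-3, 2)))*r = (7*sqrt(4 + (2 + 2*(-3)*(3 - 3))))*(3/106) = (7*sqrt(4 + (2 + 2*(-3)*0)))*(3/106) = (7*sqrt(4 + (2 + 0)))*(3/106) = (7*sqrt(4 + 2))*(3/106) = (7*sqrt(6))*(3/106) = 21*sqrt(6)/106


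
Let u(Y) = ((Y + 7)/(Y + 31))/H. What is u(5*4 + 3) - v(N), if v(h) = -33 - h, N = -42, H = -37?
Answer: -3002/333 ≈ -9.0150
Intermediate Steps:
u(Y) = -(7 + Y)/(37*(31 + Y)) (u(Y) = ((Y + 7)/(Y + 31))/(-37) = ((7 + Y)/(31 + Y))*(-1/37) = -(7 + Y)/(37*(31 + Y)))
u(5*4 + 3) - v(N) = (-7 - (5*4 + 3))/(37*(31 + (5*4 + 3))) - (-33 - 1*(-42)) = (-7 - (20 + 3))/(37*(31 + (20 + 3))) - (-33 + 42) = (-7 - 1*23)/(37*(31 + 23)) - 1*9 = (1/37)*(-7 - 23)/54 - 9 = (1/37)*(1/54)*(-30) - 9 = -5/333 - 9 = -3002/333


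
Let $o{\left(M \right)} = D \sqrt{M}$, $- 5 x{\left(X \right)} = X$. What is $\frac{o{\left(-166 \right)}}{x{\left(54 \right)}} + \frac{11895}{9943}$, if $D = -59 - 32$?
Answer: $\frac{195}{163} + \frac{455 i \sqrt{166}}{54} \approx 1.1963 + 108.56 i$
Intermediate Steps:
$x{\left(X \right)} = - \frac{X}{5}$
$D = -91$
$o{\left(M \right)} = - 91 \sqrt{M}$
$\frac{o{\left(-166 \right)}}{x{\left(54 \right)}} + \frac{11895}{9943} = \frac{\left(-91\right) \sqrt{-166}}{\left(- \frac{1}{5}\right) 54} + \frac{11895}{9943} = \frac{\left(-91\right) i \sqrt{166}}{- \frac{54}{5}} + 11895 \cdot \frac{1}{9943} = - 91 i \sqrt{166} \left(- \frac{5}{54}\right) + \frac{195}{163} = \frac{455 i \sqrt{166}}{54} + \frac{195}{163} = \frac{195}{163} + \frac{455 i \sqrt{166}}{54}$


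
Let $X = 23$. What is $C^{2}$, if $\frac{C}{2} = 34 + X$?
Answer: $12996$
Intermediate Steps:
$C = 114$ ($C = 2 \left(34 + 23\right) = 2 \cdot 57 = 114$)
$C^{2} = 114^{2} = 12996$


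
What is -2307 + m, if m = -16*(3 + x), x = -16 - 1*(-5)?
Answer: -2179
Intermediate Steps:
x = -11 (x = -16 + 5 = -11)
m = 128 (m = -16*(3 - 11) = -16*(-8) = 128)
-2307 + m = -2307 + 128 = -2179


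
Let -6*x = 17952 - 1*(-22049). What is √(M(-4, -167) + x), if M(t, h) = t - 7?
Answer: I*√240402/6 ≈ 81.718*I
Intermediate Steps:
M(t, h) = -7 + t
x = -40001/6 (x = -(17952 - 1*(-22049))/6 = -(17952 + 22049)/6 = -⅙*40001 = -40001/6 ≈ -6666.8)
√(M(-4, -167) + x) = √((-7 - 4) - 40001/6) = √(-11 - 40001/6) = √(-40067/6) = I*√240402/6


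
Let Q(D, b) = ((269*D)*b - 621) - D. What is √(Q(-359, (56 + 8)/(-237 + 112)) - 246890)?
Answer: 4*I*√7722955/25 ≈ 444.64*I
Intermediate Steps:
Q(D, b) = -621 - D + 269*D*b (Q(D, b) = (269*D*b - 621) - D = (-621 + 269*D*b) - D = -621 - D + 269*D*b)
√(Q(-359, (56 + 8)/(-237 + 112)) - 246890) = √((-621 - 1*(-359) + 269*(-359)*((56 + 8)/(-237 + 112))) - 246890) = √((-621 + 359 + 269*(-359)*(64/(-125))) - 246890) = √((-621 + 359 + 269*(-359)*(64*(-1/125))) - 246890) = √((-621 + 359 + 269*(-359)*(-64/125)) - 246890) = √((-621 + 359 + 6180544/125) - 246890) = √(6147794/125 - 246890) = √(-24713456/125) = 4*I*√7722955/25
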